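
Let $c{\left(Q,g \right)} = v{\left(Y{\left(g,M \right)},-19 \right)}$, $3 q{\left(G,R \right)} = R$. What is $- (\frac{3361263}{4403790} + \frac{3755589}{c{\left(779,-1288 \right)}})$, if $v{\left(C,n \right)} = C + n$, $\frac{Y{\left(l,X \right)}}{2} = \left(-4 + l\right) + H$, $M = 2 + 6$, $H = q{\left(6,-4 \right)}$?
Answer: $\frac{16530066951353}{11474808810} \approx 1440.6$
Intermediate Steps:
$q{\left(G,R \right)} = \frac{R}{3}$
$H = - \frac{4}{3}$ ($H = \frac{1}{3} \left(-4\right) = - \frac{4}{3} \approx -1.3333$)
$M = 8$
$Y{\left(l,X \right)} = - \frac{32}{3} + 2 l$ ($Y{\left(l,X \right)} = 2 \left(\left(-4 + l\right) - \frac{4}{3}\right) = 2 \left(- \frac{16}{3} + l\right) = - \frac{32}{3} + 2 l$)
$c{\left(Q,g \right)} = - \frac{89}{3} + 2 g$ ($c{\left(Q,g \right)} = \left(- \frac{32}{3} + 2 g\right) - 19 = - \frac{89}{3} + 2 g$)
$- (\frac{3361263}{4403790} + \frac{3755589}{c{\left(779,-1288 \right)}}) = - (\frac{3361263}{4403790} + \frac{3755589}{- \frac{89}{3} + 2 \left(-1288\right)}) = - (3361263 \cdot \frac{1}{4403790} + \frac{3755589}{- \frac{89}{3} - 2576}) = - (\frac{1120421}{1467930} + \frac{3755589}{- \frac{7817}{3}}) = - (\frac{1120421}{1467930} + 3755589 \left(- \frac{3}{7817}\right)) = - (\frac{1120421}{1467930} - \frac{11266767}{7817}) = \left(-1\right) \left(- \frac{16530066951353}{11474808810}\right) = \frac{16530066951353}{11474808810}$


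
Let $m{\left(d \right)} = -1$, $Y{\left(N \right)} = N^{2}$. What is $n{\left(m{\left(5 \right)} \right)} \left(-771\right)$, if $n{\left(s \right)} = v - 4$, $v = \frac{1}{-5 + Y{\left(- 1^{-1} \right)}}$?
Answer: $\frac{13107}{4} \approx 3276.8$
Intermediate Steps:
$v = - \frac{1}{4}$ ($v = \frac{1}{-5 + \left(- 1^{-1}\right)^{2}} = \frac{1}{-5 + \left(\left(-1\right) 1\right)^{2}} = \frac{1}{-5 + \left(-1\right)^{2}} = \frac{1}{-5 + 1} = \frac{1}{-4} = - \frac{1}{4} \approx -0.25$)
$n{\left(s \right)} = - \frac{17}{4}$ ($n{\left(s \right)} = - \frac{1}{4} - 4 = - \frac{17}{4}$)
$n{\left(m{\left(5 \right)} \right)} \left(-771\right) = \left(- \frac{17}{4}\right) \left(-771\right) = \frac{13107}{4}$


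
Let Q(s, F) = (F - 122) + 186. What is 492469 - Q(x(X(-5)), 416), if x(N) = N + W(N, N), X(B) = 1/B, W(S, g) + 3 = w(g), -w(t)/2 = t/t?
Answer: 491989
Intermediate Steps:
w(t) = -2 (w(t) = -2*t/t = -2*1 = -2)
W(S, g) = -5 (W(S, g) = -3 - 2 = -5)
x(N) = -5 + N (x(N) = N - 5 = -5 + N)
Q(s, F) = 64 + F (Q(s, F) = (-122 + F) + 186 = 64 + F)
492469 - Q(x(X(-5)), 416) = 492469 - (64 + 416) = 492469 - 1*480 = 492469 - 480 = 491989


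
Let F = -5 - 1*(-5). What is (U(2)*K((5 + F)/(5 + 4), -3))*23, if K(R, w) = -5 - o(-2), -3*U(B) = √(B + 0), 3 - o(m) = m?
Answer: 230*√2/3 ≈ 108.42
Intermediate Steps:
F = 0 (F = -5 + 5 = 0)
o(m) = 3 - m
U(B) = -√B/3 (U(B) = -√(B + 0)/3 = -√B/3)
K(R, w) = -10 (K(R, w) = -5 - (3 - 1*(-2)) = -5 - (3 + 2) = -5 - 1*5 = -5 - 5 = -10)
(U(2)*K((5 + F)/(5 + 4), -3))*23 = (-√2/3*(-10))*23 = (10*√2/3)*23 = 230*√2/3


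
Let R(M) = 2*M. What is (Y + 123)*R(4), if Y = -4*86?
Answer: -1768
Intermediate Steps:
Y = -344
(Y + 123)*R(4) = (-344 + 123)*(2*4) = -221*8 = -1768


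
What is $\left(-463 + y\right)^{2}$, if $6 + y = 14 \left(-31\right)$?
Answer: $815409$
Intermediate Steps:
$y = -440$ ($y = -6 + 14 \left(-31\right) = -6 - 434 = -440$)
$\left(-463 + y\right)^{2} = \left(-463 - 440\right)^{2} = \left(-903\right)^{2} = 815409$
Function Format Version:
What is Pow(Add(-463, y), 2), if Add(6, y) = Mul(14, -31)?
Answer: 815409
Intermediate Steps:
y = -440 (y = Add(-6, Mul(14, -31)) = Add(-6, -434) = -440)
Pow(Add(-463, y), 2) = Pow(Add(-463, -440), 2) = Pow(-903, 2) = 815409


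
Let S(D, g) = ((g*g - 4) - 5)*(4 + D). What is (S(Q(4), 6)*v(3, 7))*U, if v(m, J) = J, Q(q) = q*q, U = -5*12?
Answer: -226800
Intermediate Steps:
U = -60
Q(q) = q**2
S(D, g) = (-9 + g**2)*(4 + D) (S(D, g) = ((g**2 - 4) - 5)*(4 + D) = ((-4 + g**2) - 5)*(4 + D) = (-9 + g**2)*(4 + D))
(S(Q(4), 6)*v(3, 7))*U = ((-36 - 9*4**2 + 4*6**2 + 4**2*6**2)*7)*(-60) = ((-36 - 9*16 + 4*36 + 16*36)*7)*(-60) = ((-36 - 144 + 144 + 576)*7)*(-60) = (540*7)*(-60) = 3780*(-60) = -226800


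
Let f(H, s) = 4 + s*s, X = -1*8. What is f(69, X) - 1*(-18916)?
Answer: 18984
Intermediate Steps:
X = -8
f(H, s) = 4 + s²
f(69, X) - 1*(-18916) = (4 + (-8)²) - 1*(-18916) = (4 + 64) + 18916 = 68 + 18916 = 18984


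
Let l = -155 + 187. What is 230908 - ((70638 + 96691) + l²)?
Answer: 62555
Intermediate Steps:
l = 32
230908 - ((70638 + 96691) + l²) = 230908 - ((70638 + 96691) + 32²) = 230908 - (167329 + 1024) = 230908 - 1*168353 = 230908 - 168353 = 62555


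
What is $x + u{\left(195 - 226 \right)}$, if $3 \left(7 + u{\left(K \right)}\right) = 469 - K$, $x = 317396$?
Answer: $\frac{952667}{3} \approx 3.1756 \cdot 10^{5}$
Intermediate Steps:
$u{\left(K \right)} = \frac{448}{3} - \frac{K}{3}$ ($u{\left(K \right)} = -7 + \frac{469 - K}{3} = -7 - \left(- \frac{469}{3} + \frac{K}{3}\right) = \frac{448}{3} - \frac{K}{3}$)
$x + u{\left(195 - 226 \right)} = 317396 + \left(\frac{448}{3} - \frac{195 - 226}{3}\right) = 317396 + \left(\frac{448}{3} - - \frac{31}{3}\right) = 317396 + \left(\frac{448}{3} + \frac{31}{3}\right) = 317396 + \frac{479}{3} = \frac{952667}{3}$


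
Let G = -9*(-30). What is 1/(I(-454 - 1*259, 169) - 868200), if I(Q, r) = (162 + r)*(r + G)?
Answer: -1/722891 ≈ -1.3833e-6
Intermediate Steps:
G = 270
I(Q, r) = (162 + r)*(270 + r) (I(Q, r) = (162 + r)*(r + 270) = (162 + r)*(270 + r))
1/(I(-454 - 1*259, 169) - 868200) = 1/((43740 + 169**2 + 432*169) - 868200) = 1/((43740 + 28561 + 73008) - 868200) = 1/(145309 - 868200) = 1/(-722891) = -1/722891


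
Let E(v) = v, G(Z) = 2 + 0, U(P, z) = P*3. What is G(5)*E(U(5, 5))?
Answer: 30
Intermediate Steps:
U(P, z) = 3*P
G(Z) = 2
G(5)*E(U(5, 5)) = 2*(3*5) = 2*15 = 30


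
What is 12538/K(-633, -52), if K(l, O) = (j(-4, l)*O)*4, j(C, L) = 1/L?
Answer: 3968277/104 ≈ 38157.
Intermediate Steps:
K(l, O) = 4*O/l (K(l, O) = (O/l)*4 = 4*O/l)
12538/K(-633, -52) = 12538/((4*(-52)/(-633))) = 12538/((4*(-52)*(-1/633))) = 12538/(208/633) = 12538*(633/208) = 3968277/104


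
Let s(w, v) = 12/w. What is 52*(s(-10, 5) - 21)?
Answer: -5772/5 ≈ -1154.4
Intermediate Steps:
52*(s(-10, 5) - 21) = 52*(12/(-10) - 21) = 52*(12*(-⅒) - 21) = 52*(-6/5 - 21) = 52*(-111/5) = -5772/5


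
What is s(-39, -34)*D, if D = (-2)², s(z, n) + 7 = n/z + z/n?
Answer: -13210/663 ≈ -19.925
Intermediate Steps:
s(z, n) = -7 + n/z + z/n (s(z, n) = -7 + (n/z + z/n) = -7 + n/z + z/n)
D = 4
s(-39, -34)*D = (-7 - 34/(-39) - 39/(-34))*4 = (-7 - 34*(-1/39) - 39*(-1/34))*4 = (-7 + 34/39 + 39/34)*4 = -6605/1326*4 = -13210/663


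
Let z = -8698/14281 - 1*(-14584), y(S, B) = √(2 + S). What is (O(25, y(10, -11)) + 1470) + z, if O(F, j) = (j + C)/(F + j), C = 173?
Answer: 140597039741/8754253 - 296*√3/613 ≈ 16060.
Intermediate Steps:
z = 208265406/14281 (z = -8698*1/14281 + 14584 = -8698/14281 + 14584 = 208265406/14281 ≈ 14583.)
O(F, j) = (173 + j)/(F + j) (O(F, j) = (j + 173)/(F + j) = (173 + j)/(F + j))
(O(25, y(10, -11)) + 1470) + z = ((173 + √(2 + 10))/(25 + √(2 + 10)) + 1470) + 208265406/14281 = ((173 + √12)/(25 + √12) + 1470) + 208265406/14281 = ((173 + 2*√3)/(25 + 2*√3) + 1470) + 208265406/14281 = (1470 + (173 + 2*√3)/(25 + 2*√3)) + 208265406/14281 = 229258476/14281 + (173 + 2*√3)/(25 + 2*√3)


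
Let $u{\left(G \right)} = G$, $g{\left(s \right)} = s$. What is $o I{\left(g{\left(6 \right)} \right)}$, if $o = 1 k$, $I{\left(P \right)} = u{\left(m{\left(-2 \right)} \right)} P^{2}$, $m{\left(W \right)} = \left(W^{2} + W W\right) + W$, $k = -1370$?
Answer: $-295920$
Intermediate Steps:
$m{\left(W \right)} = W + 2 W^{2}$ ($m{\left(W \right)} = \left(W^{2} + W^{2}\right) + W = 2 W^{2} + W = W + 2 W^{2}$)
$I{\left(P \right)} = 6 P^{2}$ ($I{\left(P \right)} = - 2 \left(1 + 2 \left(-2\right)\right) P^{2} = - 2 \left(1 - 4\right) P^{2} = \left(-2\right) \left(-3\right) P^{2} = 6 P^{2}$)
$o = -1370$ ($o = 1 \left(-1370\right) = -1370$)
$o I{\left(g{\left(6 \right)} \right)} = - 1370 \cdot 6 \cdot 6^{2} = - 1370 \cdot 6 \cdot 36 = \left(-1370\right) 216 = -295920$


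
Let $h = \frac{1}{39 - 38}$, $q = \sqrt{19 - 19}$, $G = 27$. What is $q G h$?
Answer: $0$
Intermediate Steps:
$q = 0$ ($q = \sqrt{0} = 0$)
$h = 1$ ($h = 1^{-1} = 1$)
$q G h = 0 \cdot 27 \cdot 1 = 0 \cdot 1 = 0$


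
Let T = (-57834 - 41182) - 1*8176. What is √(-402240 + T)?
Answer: 2*I*√127358 ≈ 713.75*I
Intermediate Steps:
T = -107192 (T = -99016 - 8176 = -107192)
√(-402240 + T) = √(-402240 - 107192) = √(-509432) = 2*I*√127358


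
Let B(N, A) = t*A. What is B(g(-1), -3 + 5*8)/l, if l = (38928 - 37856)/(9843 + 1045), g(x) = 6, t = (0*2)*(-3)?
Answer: 0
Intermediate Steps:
t = 0 (t = 0*(-3) = 0)
l = 134/1361 (l = 1072/10888 = 1072*(1/10888) = 134/1361 ≈ 0.098457)
B(N, A) = 0 (B(N, A) = 0*A = 0)
B(g(-1), -3 + 5*8)/l = 0/(134/1361) = 0*(1361/134) = 0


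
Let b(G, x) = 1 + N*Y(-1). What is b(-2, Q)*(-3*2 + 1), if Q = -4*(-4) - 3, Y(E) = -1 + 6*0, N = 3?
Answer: 10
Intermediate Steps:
Y(E) = -1 (Y(E) = -1 + 0 = -1)
Q = 13 (Q = 16 - 3 = 13)
b(G, x) = -2 (b(G, x) = 1 + 3*(-1) = 1 - 3 = -2)
b(-2, Q)*(-3*2 + 1) = -2*(-3*2 + 1) = -2*(-6 + 1) = -2*(-5) = 10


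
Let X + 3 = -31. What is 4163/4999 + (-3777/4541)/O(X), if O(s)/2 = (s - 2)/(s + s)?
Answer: 6431501/136202754 ≈ 0.047220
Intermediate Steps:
X = -34 (X = -3 - 31 = -34)
O(s) = (-2 + s)/s (O(s) = 2*((s - 2)/(s + s)) = 2*((-2 + s)/((2*s))) = 2*((-2 + s)*(1/(2*s))) = 2*((-2 + s)/(2*s)) = (-2 + s)/s)
4163/4999 + (-3777/4541)/O(X) = 4163/4999 + (-3777/4541)/(((-2 - 34)/(-34))) = 4163*(1/4999) + (-3777*1/4541)/((-1/34*(-36))) = 4163/4999 - 3777/(4541*18/17) = 4163/4999 - 3777/4541*17/18 = 4163/4999 - 21403/27246 = 6431501/136202754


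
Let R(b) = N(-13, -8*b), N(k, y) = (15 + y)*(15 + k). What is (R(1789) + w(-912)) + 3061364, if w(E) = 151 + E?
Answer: 3032009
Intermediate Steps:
N(k, y) = (15 + k)*(15 + y)
R(b) = 30 - 16*b (R(b) = 225 + 15*(-13) + 15*(-8*b) - (-104)*b = 225 - 195 - 120*b + 104*b = 30 - 16*b)
(R(1789) + w(-912)) + 3061364 = ((30 - 16*1789) + (151 - 912)) + 3061364 = ((30 - 28624) - 761) + 3061364 = (-28594 - 761) + 3061364 = -29355 + 3061364 = 3032009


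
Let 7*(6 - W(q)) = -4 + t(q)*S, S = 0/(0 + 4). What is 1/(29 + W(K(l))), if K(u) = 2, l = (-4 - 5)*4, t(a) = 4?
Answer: 7/249 ≈ 0.028112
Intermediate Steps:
l = -36 (l = -9*4 = -36)
S = 0 (S = 0/4 = 0*(¼) = 0)
W(q) = 46/7 (W(q) = 6 - (-4 + 4*0)/7 = 6 - (-4 + 0)/7 = 6 - ⅐*(-4) = 6 + 4/7 = 46/7)
1/(29 + W(K(l))) = 1/(29 + 46/7) = 1/(249/7) = 7/249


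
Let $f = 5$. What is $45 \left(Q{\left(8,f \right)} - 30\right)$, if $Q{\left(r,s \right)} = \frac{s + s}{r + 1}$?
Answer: $-1300$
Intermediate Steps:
$Q{\left(r,s \right)} = \frac{2 s}{1 + r}$
$45 \left(Q{\left(8,f \right)} - 30\right) = 45 \left(2 \cdot 5 \frac{1}{1 + 8} - 30\right) = 45 \left(2 \cdot 5 \cdot \frac{1}{9} - 30\right) = 45 \left(\frac{10}{9} - 30\right) = 45 \left(- \frac{260}{9}\right) = -1300$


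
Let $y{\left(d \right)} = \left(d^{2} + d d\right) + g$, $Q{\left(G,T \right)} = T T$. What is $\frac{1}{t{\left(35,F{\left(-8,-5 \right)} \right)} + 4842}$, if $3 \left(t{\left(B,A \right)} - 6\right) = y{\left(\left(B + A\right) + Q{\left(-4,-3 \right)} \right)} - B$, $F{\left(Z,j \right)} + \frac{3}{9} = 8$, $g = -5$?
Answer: $\frac{27}{178586} \approx 0.00015119$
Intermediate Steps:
$F{\left(Z,j \right)} = \frac{23}{3}$ ($F{\left(Z,j \right)} = - \frac{1}{3} + 8 = \frac{23}{3}$)
$Q{\left(G,T \right)} = T^{2}$
$y{\left(d \right)} = -5 + 2 d^{2}$ ($y{\left(d \right)} = \left(d^{2} + d d\right) - 5 = \left(d^{2} + d^{2}\right) - 5 = 2 d^{2} - 5 = -5 + 2 d^{2}$)
$t{\left(B,A \right)} = \frac{13}{3} - \frac{B}{3} + \frac{2 \left(9 + A + B\right)^{2}}{3}$ ($t{\left(B,A \right)} = 6 + \frac{\left(-5 + 2 \left(\left(B + A\right) + \left(-3\right)^{2}\right)^{2}\right) - B}{3} = 6 + \frac{\left(-5 + 2 \left(\left(A + B\right) + 9\right)^{2}\right) - B}{3} = 6 + \frac{\left(-5 + 2 \left(9 + A + B\right)^{2}\right) - B}{3} = 6 + \frac{-5 - B + 2 \left(9 + A + B\right)^{2}}{3} = 6 - \left(\frac{5}{3} - \frac{2 \left(9 + A + B\right)^{2}}{3} + \frac{B}{3}\right) = \frac{13}{3} - \frac{B}{3} + \frac{2 \left(9 + A + B\right)^{2}}{3}$)
$\frac{1}{t{\left(35,F{\left(-8,-5 \right)} \right)} + 4842} = \frac{1}{\left(\frac{13}{3} - \frac{35}{3} + \frac{2 \left(9 + \frac{23}{3} + 35\right)^{2}}{3}\right) + 4842} = \frac{1}{\left(\frac{13}{3} - \frac{35}{3} + \frac{2 \left(\frac{155}{3}\right)^{2}}{3}\right) + 4842} = \frac{1}{\left(\frac{13}{3} - \frac{35}{3} + \frac{2}{3} \cdot \frac{24025}{9}\right) + 4842} = \frac{1}{\left(\frac{13}{3} - \frac{35}{3} + \frac{48050}{27}\right) + 4842} = \frac{1}{\frac{47852}{27} + 4842} = \frac{1}{\frac{178586}{27}} = \frac{27}{178586}$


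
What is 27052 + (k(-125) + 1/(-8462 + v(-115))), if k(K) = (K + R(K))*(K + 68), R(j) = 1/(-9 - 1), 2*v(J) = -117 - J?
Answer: 2892881891/84630 ≈ 34183.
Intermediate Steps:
v(J) = -117/2 - J/2 (v(J) = (-117 - J)/2 = -117/2 - J/2)
R(j) = -⅒ (R(j) = 1/(-10) = -⅒)
k(K) = (68 + K)*(-⅒ + K) (k(K) = (K - ⅒)*(K + 68) = (-⅒ + K)*(68 + K) = (68 + K)*(-⅒ + K))
27052 + (k(-125) + 1/(-8462 + v(-115))) = 27052 + ((-34/5 + (-125)² + (679/10)*(-125)) + 1/(-8462 + (-117/2 - ½*(-115)))) = 27052 + ((-34/5 + 15625 - 16975/2) + 1/(-8462 + (-117/2 + 115/2))) = 27052 + (71307/10 + 1/(-8462 - 1)) = 27052 + (71307/10 + 1/(-8463)) = 27052 + (71307/10 - 1/8463) = 27052 + 603471131/84630 = 2892881891/84630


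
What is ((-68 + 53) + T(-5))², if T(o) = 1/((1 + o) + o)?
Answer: 18496/81 ≈ 228.35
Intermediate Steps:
T(o) = 1/(1 + 2*o)
((-68 + 53) + T(-5))² = ((-68 + 53) + 1/(1 + 2*(-5)))² = (-15 + 1/(1 - 10))² = (-15 + 1/(-9))² = (-15 - ⅑)² = (-136/9)² = 18496/81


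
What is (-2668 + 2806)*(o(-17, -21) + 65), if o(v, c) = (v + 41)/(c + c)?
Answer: 62238/7 ≈ 8891.1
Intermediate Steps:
o(v, c) = (41 + v)/(2*c) (o(v, c) = (41 + v)/((2*c)) = (41 + v)*(1/(2*c)) = (41 + v)/(2*c))
(-2668 + 2806)*(o(-17, -21) + 65) = (-2668 + 2806)*((½)*(41 - 17)/(-21) + 65) = 138*((½)*(-1/21)*24 + 65) = 138*(-4/7 + 65) = 138*(451/7) = 62238/7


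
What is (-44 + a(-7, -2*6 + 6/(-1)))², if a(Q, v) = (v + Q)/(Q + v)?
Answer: 1849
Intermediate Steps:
a(Q, v) = 1 (a(Q, v) = (Q + v)/(Q + v) = 1)
(-44 + a(-7, -2*6 + 6/(-1)))² = (-44 + 1)² = (-43)² = 1849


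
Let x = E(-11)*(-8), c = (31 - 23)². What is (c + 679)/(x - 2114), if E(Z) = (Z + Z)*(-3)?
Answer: -743/2642 ≈ -0.28123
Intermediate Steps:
E(Z) = -6*Z (E(Z) = (2*Z)*(-3) = -6*Z)
c = 64 (c = 8² = 64)
x = -528 (x = -6*(-11)*(-8) = 66*(-8) = -528)
(c + 679)/(x - 2114) = (64 + 679)/(-528 - 2114) = 743/(-2642) = 743*(-1/2642) = -743/2642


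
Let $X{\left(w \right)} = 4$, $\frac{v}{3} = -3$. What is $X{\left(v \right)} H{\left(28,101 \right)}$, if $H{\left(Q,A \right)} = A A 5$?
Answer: $204020$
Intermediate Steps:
$H{\left(Q,A \right)} = 5 A^{2}$ ($H{\left(Q,A \right)} = A^{2} \cdot 5 = 5 A^{2}$)
$v = -9$ ($v = 3 \left(-3\right) = -9$)
$X{\left(v \right)} H{\left(28,101 \right)} = 4 \cdot 5 \cdot 101^{2} = 4 \cdot 5 \cdot 10201 = 4 \cdot 51005 = 204020$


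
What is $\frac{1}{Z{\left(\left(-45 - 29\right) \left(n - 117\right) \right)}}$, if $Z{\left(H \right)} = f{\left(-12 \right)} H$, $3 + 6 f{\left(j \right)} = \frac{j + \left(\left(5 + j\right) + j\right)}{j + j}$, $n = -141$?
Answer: $- \frac{12}{65231} \approx -0.00018396$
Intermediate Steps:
$f{\left(j \right)} = - \frac{1}{2} + \frac{5 + 3 j}{12 j}$ ($f{\left(j \right)} = - \frac{1}{2} + \frac{\left(j + \left(\left(5 + j\right) + j\right)\right) \frac{1}{j + j}}{6} = - \frac{1}{2} + \frac{\left(j + \left(5 + 2 j\right)\right) \frac{1}{2 j}}{6} = - \frac{1}{2} + \frac{\left(5 + 3 j\right) \frac{1}{2 j}}{6} = - \frac{1}{2} + \frac{\frac{1}{2} \frac{1}{j} \left(5 + 3 j\right)}{6} = - \frac{1}{2} + \frac{5 + 3 j}{12 j}$)
$Z{\left(H \right)} = - \frac{41 H}{144}$ ($Z{\left(H \right)} = \frac{5 - -36}{12 \left(-12\right)} H = \frac{1}{12} \left(- \frac{1}{12}\right) \left(5 + 36\right) H = \frac{1}{12} \left(- \frac{1}{12}\right) 41 H = - \frac{41 H}{144}$)
$\frac{1}{Z{\left(\left(-45 - 29\right) \left(n - 117\right) \right)}} = \frac{1}{\left(- \frac{41}{144}\right) \left(-45 - 29\right) \left(-141 - 117\right)} = \frac{1}{\left(- \frac{41}{144}\right) \left(\left(-74\right) \left(-258\right)\right)} = \frac{1}{\left(- \frac{41}{144}\right) 19092} = \frac{1}{- \frac{65231}{12}} = - \frac{12}{65231}$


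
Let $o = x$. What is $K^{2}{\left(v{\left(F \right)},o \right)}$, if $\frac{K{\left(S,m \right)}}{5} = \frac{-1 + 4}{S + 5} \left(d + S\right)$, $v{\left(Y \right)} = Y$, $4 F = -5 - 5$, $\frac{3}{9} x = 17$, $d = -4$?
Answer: $1521$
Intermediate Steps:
$x = 51$ ($x = 3 \cdot 17 = 51$)
$o = 51$
$F = - \frac{5}{2}$ ($F = \frac{-5 - 5}{4} = \frac{1}{4} \left(-10\right) = - \frac{5}{2} \approx -2.5$)
$K{\left(S,m \right)} = \frac{15 \left(-4 + S\right)}{5 + S}$ ($K{\left(S,m \right)} = 5 \frac{-1 + 4}{S + 5} \left(-4 + S\right) = 5 \frac{3}{5 + S} \left(-4 + S\right) = 5 \frac{3 \left(-4 + S\right)}{5 + S} = \frac{15 \left(-4 + S\right)}{5 + S}$)
$K^{2}{\left(v{\left(F \right)},o \right)} = \left(\frac{15 \left(-4 - \frac{5}{2}\right)}{5 - \frac{5}{2}}\right)^{2} = \left(15 \frac{1}{\frac{5}{2}} \left(- \frac{13}{2}\right)\right)^{2} = \left(15 \cdot \frac{2}{5} \left(- \frac{13}{2}\right)\right)^{2} = \left(-39\right)^{2} = 1521$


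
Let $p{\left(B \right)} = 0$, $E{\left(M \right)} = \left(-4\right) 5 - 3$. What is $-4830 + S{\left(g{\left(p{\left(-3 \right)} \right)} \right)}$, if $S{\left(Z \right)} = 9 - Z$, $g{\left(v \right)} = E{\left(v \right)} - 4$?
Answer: $-4794$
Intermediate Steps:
$E{\left(M \right)} = -23$ ($E{\left(M \right)} = -20 - 3 = -23$)
$g{\left(v \right)} = -27$ ($g{\left(v \right)} = -23 - 4 = -27$)
$-4830 + S{\left(g{\left(p{\left(-3 \right)} \right)} \right)} = -4830 + \left(9 - -27\right) = -4830 + \left(9 + 27\right) = -4830 + 36 = -4794$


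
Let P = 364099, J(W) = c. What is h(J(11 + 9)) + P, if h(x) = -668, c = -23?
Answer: 363431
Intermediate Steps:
J(W) = -23
h(J(11 + 9)) + P = -668 + 364099 = 363431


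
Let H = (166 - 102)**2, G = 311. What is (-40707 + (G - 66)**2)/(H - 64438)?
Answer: -9659/30171 ≈ -0.32014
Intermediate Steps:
H = 4096 (H = 64**2 = 4096)
(-40707 + (G - 66)**2)/(H - 64438) = (-40707 + (311 - 66)**2)/(4096 - 64438) = (-40707 + 245**2)/(-60342) = (-40707 + 60025)*(-1/60342) = 19318*(-1/60342) = -9659/30171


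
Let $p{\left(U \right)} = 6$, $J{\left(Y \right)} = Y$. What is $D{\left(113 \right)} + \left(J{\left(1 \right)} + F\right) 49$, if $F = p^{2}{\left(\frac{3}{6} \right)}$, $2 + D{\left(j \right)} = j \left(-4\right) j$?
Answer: $-49265$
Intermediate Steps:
$D{\left(j \right)} = -2 - 4 j^{2}$ ($D{\left(j \right)} = -2 + j \left(-4\right) j = -2 + - 4 j j = -2 - 4 j^{2}$)
$F = 36$ ($F = 6^{2} = 36$)
$D{\left(113 \right)} + \left(J{\left(1 \right)} + F\right) 49 = \left(-2 - 4 \cdot 113^{2}\right) + \left(1 + 36\right) 49 = \left(-2 - 51076\right) + 37 \cdot 49 = \left(-2 - 51076\right) + 1813 = -51078 + 1813 = -49265$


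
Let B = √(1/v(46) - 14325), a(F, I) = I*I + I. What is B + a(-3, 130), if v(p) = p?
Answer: 17030 + I*√30311654/46 ≈ 17030.0 + 119.69*I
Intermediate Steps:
a(F, I) = I + I² (a(F, I) = I² + I = I + I²)
B = I*√30311654/46 (B = √(1/46 - 14325) = √(-658949/46) = I*√30311654/46 ≈ 119.69*I)
B + a(-3, 130) = I*√30311654/46 + 130*(1 + 130) = I*√30311654/46 + 130*131 = I*√30311654/46 + 17030 = 17030 + I*√30311654/46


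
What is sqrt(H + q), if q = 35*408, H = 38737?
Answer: sqrt(53017) ≈ 230.25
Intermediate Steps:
q = 14280
sqrt(H + q) = sqrt(38737 + 14280) = sqrt(53017)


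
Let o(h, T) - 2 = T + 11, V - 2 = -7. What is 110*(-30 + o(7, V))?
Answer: -2420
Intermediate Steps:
V = -5 (V = 2 - 7 = -5)
o(h, T) = 13 + T (o(h, T) = 2 + (T + 11) = 2 + (11 + T) = 13 + T)
110*(-30 + o(7, V)) = 110*(-30 + (13 - 5)) = 110*(-30 + 8) = 110*(-22) = -2420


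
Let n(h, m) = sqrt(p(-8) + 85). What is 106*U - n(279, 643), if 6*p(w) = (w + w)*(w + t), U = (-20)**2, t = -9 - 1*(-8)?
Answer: 42400 - sqrt(109) ≈ 42390.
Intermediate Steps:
t = -1 (t = -9 + 8 = -1)
U = 400
p(w) = w*(-1 + w)/3 (p(w) = ((w + w)*(w - 1))/6 = ((2*w)*(-1 + w))/6 = (2*w*(-1 + w))/6 = w*(-1 + w)/3)
n(h, m) = sqrt(109) (n(h, m) = sqrt((1/3)*(-8)*(-1 - 8) + 85) = sqrt((1/3)*(-8)*(-9) + 85) = sqrt(24 + 85) = sqrt(109))
106*U - n(279, 643) = 106*400 - sqrt(109) = 42400 - sqrt(109)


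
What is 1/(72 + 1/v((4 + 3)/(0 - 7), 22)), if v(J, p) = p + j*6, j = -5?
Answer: 8/575 ≈ 0.013913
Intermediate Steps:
v(J, p) = -30 + p (v(J, p) = p - 5*6 = p - 30 = -30 + p)
1/(72 + 1/v((4 + 3)/(0 - 7), 22)) = 1/(72 + 1/(-30 + 22)) = 1/(72 + 1/(-8)) = 1/(72 - 1/8) = 1/(575/8) = 8/575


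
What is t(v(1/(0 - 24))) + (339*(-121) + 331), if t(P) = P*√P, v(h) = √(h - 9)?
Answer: -40688 + 24^(¼)*217^(¾)*I^(3/2)/24 ≈ -40692.0 + 3.687*I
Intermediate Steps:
v(h) = √(-9 + h)
t(P) = P^(3/2)
t(v(1/(0 - 24))) + (339*(-121) + 331) = (√(-9 + 1/(0 - 24)))^(3/2) + (339*(-121) + 331) = (√(-9 + 1/(-24)))^(3/2) + (-41019 + 331) = (√(-9 - 1/24))^(3/2) - 40688 = (√(-217/24))^(3/2) - 40688 = (I*√1302/12)^(3/2) - 40688 = 3^(¼)*434^(¾)*I^(3/2)/24 - 40688 = -40688 + 3^(¼)*434^(¾)*I^(3/2)/24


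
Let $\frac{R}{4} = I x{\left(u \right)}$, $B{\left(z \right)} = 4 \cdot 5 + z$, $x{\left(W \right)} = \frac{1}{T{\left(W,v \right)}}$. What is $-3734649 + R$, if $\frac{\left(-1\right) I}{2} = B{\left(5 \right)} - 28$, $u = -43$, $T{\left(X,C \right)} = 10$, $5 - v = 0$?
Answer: $- \frac{18673233}{5} \approx -3.7346 \cdot 10^{6}$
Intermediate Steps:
$v = 5$ ($v = 5 - 0 = 5 + 0 = 5$)
$x{\left(W \right)} = \frac{1}{10}$
$B{\left(z \right)} = 20 + z$
$I = 6$ ($I = - 2 \left(\left(20 + 5\right) - 28\right) = - 2 \left(25 - 28\right) = \left(-2\right) \left(-3\right) = 6$)
$R = \frac{12}{5}$ ($R = 4 \cdot 6 \cdot \frac{1}{10} = 4 \cdot \frac{3}{5} = \frac{12}{5} \approx 2.4$)
$-3734649 + R = -3734649 + \frac{12}{5} = - \frac{18673233}{5}$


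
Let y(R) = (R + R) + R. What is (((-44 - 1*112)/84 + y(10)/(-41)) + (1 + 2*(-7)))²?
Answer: 20016676/82369 ≈ 243.01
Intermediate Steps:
y(R) = 3*R (y(R) = 2*R + R = 3*R)
(((-44 - 1*112)/84 + y(10)/(-41)) + (1 + 2*(-7)))² = (((-44 - 1*112)/84 + (3*10)/(-41)) + (1 + 2*(-7)))² = (((-44 - 112)*(1/84) + 30*(-1/41)) + (1 - 14))² = ((-156*1/84 - 30/41) - 13)² = ((-13/7 - 30/41) - 13)² = (-743/287 - 13)² = (-4474/287)² = 20016676/82369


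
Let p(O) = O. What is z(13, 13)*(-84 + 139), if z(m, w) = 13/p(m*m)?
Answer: 55/13 ≈ 4.2308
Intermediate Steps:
z(m, w) = 13/m² (z(m, w) = 13/((m*m)) = 13/(m²) = 13/m²)
z(13, 13)*(-84 + 139) = (13/13²)*(-84 + 139) = (13*(1/169))*55 = (1/13)*55 = 55/13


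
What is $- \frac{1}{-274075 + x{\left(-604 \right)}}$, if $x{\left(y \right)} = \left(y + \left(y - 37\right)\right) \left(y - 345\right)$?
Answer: $- \frac{1}{907430} \approx -1.102 \cdot 10^{-6}$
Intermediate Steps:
$x{\left(y \right)} = \left(-345 + y\right) \left(-37 + 2 y\right)$ ($x{\left(y \right)} = \left(y + \left(-37 + y\right)\right) \left(-345 + y\right) = \left(-37 + 2 y\right) \left(-345 + y\right) = \left(-345 + y\right) \left(-37 + 2 y\right)$)
$- \frac{1}{-274075 + x{\left(-604 \right)}} = - \frac{1}{-274075 + \left(12765 - -439108 + 2 \left(-604\right)^{2}\right)} = - \frac{1}{-274075 + \left(12765 + 439108 + 2 \cdot 364816\right)} = - \frac{1}{-274075 + \left(12765 + 439108 + 729632\right)} = - \frac{1}{-274075 + 1181505} = - \frac{1}{907430}$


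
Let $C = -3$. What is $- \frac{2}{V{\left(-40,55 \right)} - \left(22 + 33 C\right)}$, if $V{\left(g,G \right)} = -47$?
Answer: $- \frac{1}{15} \approx -0.066667$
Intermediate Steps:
$- \frac{2}{V{\left(-40,55 \right)} - \left(22 + 33 C\right)} = - \frac{2}{-47 - -77} = - \frac{2}{-47 + \left(-22 + 99\right)} = - \frac{2}{-47 + 77} = - \frac{2}{30} = \left(-2\right) \frac{1}{30} = - \frac{1}{15}$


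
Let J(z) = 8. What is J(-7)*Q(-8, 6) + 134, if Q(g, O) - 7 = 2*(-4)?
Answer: 126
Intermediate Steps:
Q(g, O) = -1 (Q(g, O) = 7 + 2*(-4) = 7 - 8 = -1)
J(-7)*Q(-8, 6) + 134 = 8*(-1) + 134 = -8 + 134 = 126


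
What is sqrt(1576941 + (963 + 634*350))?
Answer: 2*sqrt(449951) ≈ 1341.6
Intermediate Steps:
sqrt(1576941 + (963 + 634*350)) = sqrt(1576941 + (963 + 221900)) = sqrt(1576941 + 222863) = sqrt(1799804) = 2*sqrt(449951)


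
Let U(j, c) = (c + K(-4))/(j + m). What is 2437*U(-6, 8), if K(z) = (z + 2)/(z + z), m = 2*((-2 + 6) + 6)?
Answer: 80421/56 ≈ 1436.1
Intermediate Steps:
m = 20 (m = 2*(4 + 6) = 2*10 = 20)
K(z) = (2 + z)/(2*z) (K(z) = (2 + z)/((2*z)) = (2 + z)*(1/(2*z)) = (2 + z)/(2*z))
U(j, c) = (1/4 + c)/(20 + j) (U(j, c) = (c + (1/2)*(2 - 4)/(-4))/(j + 20) = (c + (1/2)*(-1/4)*(-2))/(20 + j) = (c + 1/4)/(20 + j) = (1/4 + c)/(20 + j))
2437*U(-6, 8) = 2437*((1/4 + 8)/(20 - 6)) = 2437*((33/4)/14) = 2437*((1/14)*(33/4)) = 2437*(33/56) = 80421/56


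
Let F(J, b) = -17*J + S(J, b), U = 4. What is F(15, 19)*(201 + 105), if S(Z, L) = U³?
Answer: -58446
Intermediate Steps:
S(Z, L) = 64 (S(Z, L) = 4³ = 64)
F(J, b) = 64 - 17*J (F(J, b) = -17*J + 64 = 64 - 17*J)
F(15, 19)*(201 + 105) = (64 - 17*15)*(201 + 105) = (64 - 255)*306 = -191*306 = -58446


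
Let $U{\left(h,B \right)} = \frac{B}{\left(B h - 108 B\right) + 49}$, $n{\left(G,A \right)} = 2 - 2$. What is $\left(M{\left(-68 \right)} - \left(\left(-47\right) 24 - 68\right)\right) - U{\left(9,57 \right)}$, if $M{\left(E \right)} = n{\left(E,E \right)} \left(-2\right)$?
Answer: $\frac{6690481}{5594} \approx 1196.0$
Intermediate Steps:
$n{\left(G,A \right)} = 0$
$M{\left(E \right)} = 0$ ($M{\left(E \right)} = 0 \left(-2\right) = 0$)
$U{\left(h,B \right)} = \frac{B}{49 - 108 B + B h}$ ($U{\left(h,B \right)} = \frac{B}{\left(- 108 B + B h\right) + 49} = \frac{B}{49 - 108 B + B h}$)
$\left(M{\left(-68 \right)} - \left(\left(-47\right) 24 - 68\right)\right) - U{\left(9,57 \right)} = \left(0 - \left(\left(-47\right) 24 - 68\right)\right) - \frac{57}{49 - 6156 + 57 \cdot 9} = \left(0 - \left(-1128 - 68\right)\right) - \frac{57}{49 - 6156 + 513} = \left(0 - -1196\right) - \frac{57}{-5594} = \left(0 + 1196\right) - 57 \left(- \frac{1}{5594}\right) = 1196 - - \frac{57}{5594} = 1196 + \frac{57}{5594} = \frac{6690481}{5594}$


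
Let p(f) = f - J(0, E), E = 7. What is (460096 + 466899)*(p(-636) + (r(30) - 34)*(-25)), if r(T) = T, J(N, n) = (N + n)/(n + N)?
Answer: -497796315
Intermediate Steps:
J(N, n) = 1 (J(N, n) = (N + n)/(N + n) = 1)
p(f) = -1 + f (p(f) = f - 1*1 = f - 1 = -1 + f)
(460096 + 466899)*(p(-636) + (r(30) - 34)*(-25)) = (460096 + 466899)*((-1 - 636) + (30 - 34)*(-25)) = 926995*(-637 - 4*(-25)) = 926995*(-637 + 100) = 926995*(-537) = -497796315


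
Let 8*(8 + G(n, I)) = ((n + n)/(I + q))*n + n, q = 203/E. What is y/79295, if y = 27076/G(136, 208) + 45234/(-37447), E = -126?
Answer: 3761416805902/346426307369955 ≈ 0.010858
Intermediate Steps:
q = -29/18 (q = 203/(-126) = 203*(-1/126) = -29/18 ≈ -1.6111)
G(n, I) = -8 + n/8 + n**2/(4*(-29/18 + I)) (G(n, I) = -8 + (((n + n)/(I - 29/18))*n + n)/8 = -8 + (((2*n)/(-29/18 + I))*n + n)/8 = -8 + ((2*n/(-29/18 + I))*n + n)/8 = -8 + (2*n**2/(-29/18 + I) + n)/8 = -8 + (n + 2*n**2/(-29/18 + I))/8 = -8 + (n/8 + n**2/(4*(-29/18 + I))) = -8 + n/8 + n**2/(4*(-29/18 + I)))
y = 3761416805902/4368829149 (y = 27076/(((1856 - 1152*208 - 29*136 + 36*136**2 + 18*208*136)/(8*(-29 + 18*208)))) + 45234/(-37447) = 27076/(((1856 - 239616 - 3944 + 36*18496 + 509184)/(8*(-29 + 3744)))) + 45234*(-1/37447) = 27076/(((1/8)*(1856 - 239616 - 3944 + 665856 + 509184)/3715)) - 45234/37447 = 27076/(((1/8)*(1/3715)*933336)) - 45234/37447 = 27076/(116667/3715) - 45234/37447 = 27076*(3715/116667) - 45234/37447 = 100587340/116667 - 45234/37447 = 3761416805902/4368829149 ≈ 860.97)
y/79295 = (3761416805902/4368829149)/79295 = (3761416805902/4368829149)*(1/79295) = 3761416805902/346426307369955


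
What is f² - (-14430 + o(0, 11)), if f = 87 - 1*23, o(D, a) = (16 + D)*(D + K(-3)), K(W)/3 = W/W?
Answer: 18478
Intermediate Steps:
K(W) = 3 (K(W) = 3*(W/W) = 3*1 = 3)
o(D, a) = (3 + D)*(16 + D) (o(D, a) = (16 + D)*(D + 3) = (16 + D)*(3 + D) = (3 + D)*(16 + D))
f = 64 (f = 87 - 23 = 64)
f² - (-14430 + o(0, 11)) = 64² - (-14430 + (48 + 0² + 19*0)) = 4096 - (-14430 + (48 + 0 + 0)) = 4096 - (-14430 + 48) = 4096 - 1*(-14382) = 4096 + 14382 = 18478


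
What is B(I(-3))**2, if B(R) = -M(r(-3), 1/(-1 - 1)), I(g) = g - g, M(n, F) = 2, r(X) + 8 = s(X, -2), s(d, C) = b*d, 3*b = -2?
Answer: 4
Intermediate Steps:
b = -2/3 (b = (1/3)*(-2) = -2/3 ≈ -0.66667)
s(d, C) = -2*d/3
r(X) = -8 - 2*X/3
I(g) = 0
B(R) = -2 (B(R) = -1*2 = -2)
B(I(-3))**2 = (-2)**2 = 4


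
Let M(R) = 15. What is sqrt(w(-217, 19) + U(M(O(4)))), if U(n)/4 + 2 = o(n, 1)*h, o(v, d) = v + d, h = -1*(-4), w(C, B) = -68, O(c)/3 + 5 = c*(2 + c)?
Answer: 6*sqrt(5) ≈ 13.416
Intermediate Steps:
O(c) = -15 + 3*c*(2 + c) (O(c) = -15 + 3*(c*(2 + c)) = -15 + 3*c*(2 + c))
h = 4
o(v, d) = d + v
U(n) = 8 + 16*n (U(n) = -8 + 4*((1 + n)*4) = -8 + 4*(4 + 4*n) = -8 + (16 + 16*n) = 8 + 16*n)
sqrt(w(-217, 19) + U(M(O(4)))) = sqrt(-68 + (8 + 16*15)) = sqrt(-68 + (8 + 240)) = sqrt(-68 + 248) = sqrt(180) = 6*sqrt(5)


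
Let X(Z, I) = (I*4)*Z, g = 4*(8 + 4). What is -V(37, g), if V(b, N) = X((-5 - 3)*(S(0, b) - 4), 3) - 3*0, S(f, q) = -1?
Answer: -480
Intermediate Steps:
g = 48 (g = 4*12 = 48)
X(Z, I) = 4*I*Z (X(Z, I) = (4*I)*Z = 4*I*Z)
V(b, N) = 480 (V(b, N) = 4*3*((-5 - 3)*(-1 - 4)) - 3*0 = 4*3*(-8*(-5)) + 0 = 4*3*40 + 0 = 480 + 0 = 480)
-V(37, g) = -1*480 = -480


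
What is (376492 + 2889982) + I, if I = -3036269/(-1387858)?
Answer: 4533405108961/1387858 ≈ 3.2665e+6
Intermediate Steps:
I = 3036269/1387858 (I = -3036269*(-1/1387858) = 3036269/1387858 ≈ 2.1877)
(376492 + 2889982) + I = (376492 + 2889982) + 3036269/1387858 = 3266474 + 3036269/1387858 = 4533405108961/1387858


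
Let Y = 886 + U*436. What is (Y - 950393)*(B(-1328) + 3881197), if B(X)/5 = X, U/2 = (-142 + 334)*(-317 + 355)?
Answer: 20971446590985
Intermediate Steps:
U = 14592 (U = 2*((-142 + 334)*(-317 + 355)) = 2*(192*38) = 2*7296 = 14592)
B(X) = 5*X
Y = 6362998 (Y = 886 + 14592*436 = 886 + 6362112 = 6362998)
(Y - 950393)*(B(-1328) + 3881197) = (6362998 - 950393)*(5*(-1328) + 3881197) = 5412605*(-6640 + 3881197) = 5412605*3874557 = 20971446590985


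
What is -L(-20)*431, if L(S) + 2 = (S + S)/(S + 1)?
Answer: -862/19 ≈ -45.368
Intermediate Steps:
L(S) = -2 + 2*S/(1 + S) (L(S) = -2 + (S + S)/(S + 1) = -2 + (2*S)/(1 + S) = -2 + 2*S/(1 + S))
-L(-20)*431 = -(-2/(1 - 20))*431 = -(-2/(-19))*431 = -(-2*(-1/19))*431 = -2*431/19 = -1*862/19 = -862/19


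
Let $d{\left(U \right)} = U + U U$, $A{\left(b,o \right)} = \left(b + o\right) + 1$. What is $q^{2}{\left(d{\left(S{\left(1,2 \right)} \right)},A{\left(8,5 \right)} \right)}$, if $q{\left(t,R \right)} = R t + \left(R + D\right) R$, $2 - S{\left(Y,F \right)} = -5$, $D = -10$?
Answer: $705600$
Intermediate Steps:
$S{\left(Y,F \right)} = 7$ ($S{\left(Y,F \right)} = 2 - -5 = 2 + 5 = 7$)
$A{\left(b,o \right)} = 1 + b + o$
$d{\left(U \right)} = U + U^{2}$
$q{\left(t,R \right)} = R t + R \left(-10 + R\right)$ ($q{\left(t,R \right)} = R t + \left(R - 10\right) R = R t + \left(-10 + R\right) R = R t + R \left(-10 + R\right)$)
$q^{2}{\left(d{\left(S{\left(1,2 \right)} \right)},A{\left(8,5 \right)} \right)} = \left(\left(1 + 8 + 5\right) \left(-10 + \left(1 + 8 + 5\right) + 7 \left(1 + 7\right)\right)\right)^{2} = \left(14 \left(-10 + 14 + 7 \cdot 8\right)\right)^{2} = \left(14 \left(-10 + 14 + 56\right)\right)^{2} = \left(14 \cdot 60\right)^{2} = 840^{2} = 705600$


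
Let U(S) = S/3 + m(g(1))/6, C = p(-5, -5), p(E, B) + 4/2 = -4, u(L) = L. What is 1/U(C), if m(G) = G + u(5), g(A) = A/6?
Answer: -36/41 ≈ -0.87805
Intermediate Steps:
g(A) = A/6 (g(A) = A*(⅙) = A/6)
p(E, B) = -6 (p(E, B) = -2 - 4 = -6)
C = -6
m(G) = 5 + G (m(G) = G + 5 = 5 + G)
U(S) = 31/36 + S/3 (U(S) = S/3 + (5 + (⅙)*1)/6 = S*(⅓) + (5 + ⅙)*(⅙) = S/3 + (31/6)*(⅙) = S/3 + 31/36 = 31/36 + S/3)
1/U(C) = 1/(31/36 + (⅓)*(-6)) = 1/(31/36 - 2) = 1/(-41/36) = -36/41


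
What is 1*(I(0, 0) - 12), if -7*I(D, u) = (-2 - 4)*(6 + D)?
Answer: -48/7 ≈ -6.8571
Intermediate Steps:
I(D, u) = 36/7 + 6*D/7 (I(D, u) = -(-2 - 4)*(6 + D)/7 = -(-6)*(6 + D)/7 = -(-36 - 6*D)/7 = 36/7 + 6*D/7)
1*(I(0, 0) - 12) = 1*((36/7 + (6/7)*0) - 12) = 1*((36/7 + 0) - 12) = 1*(36/7 - 12) = 1*(-48/7) = -48/7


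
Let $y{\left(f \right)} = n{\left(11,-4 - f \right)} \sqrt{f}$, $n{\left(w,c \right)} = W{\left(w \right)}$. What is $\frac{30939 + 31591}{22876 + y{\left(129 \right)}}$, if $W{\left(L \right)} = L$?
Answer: $\frac{33265960}{12169669} - \frac{687830 \sqrt{129}}{523295767} \approx 2.7186$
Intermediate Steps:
$n{\left(w,c \right)} = w$
$y{\left(f \right)} = 11 \sqrt{f}$
$\frac{30939 + 31591}{22876 + y{\left(129 \right)}} = \frac{30939 + 31591}{22876 + 11 \sqrt{129}} = \frac{62530}{22876 + 11 \sqrt{129}}$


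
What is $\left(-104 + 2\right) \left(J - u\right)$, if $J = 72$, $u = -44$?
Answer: $-11832$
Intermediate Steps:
$\left(-104 + 2\right) \left(J - u\right) = \left(-104 + 2\right) \left(72 - -44\right) = - 102 \left(72 + 44\right) = \left(-102\right) 116 = -11832$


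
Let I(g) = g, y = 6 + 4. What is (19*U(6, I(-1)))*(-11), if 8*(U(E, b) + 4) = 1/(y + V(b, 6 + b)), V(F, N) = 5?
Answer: 100111/120 ≈ 834.26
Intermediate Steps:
y = 10
U(E, b) = -479/120 (U(E, b) = -4 + 1/(8*(10 + 5)) = -4 + (⅛)/15 = -4 + (⅛)*(1/15) = -4 + 1/120 = -479/120)
(19*U(6, I(-1)))*(-11) = (19*(-479/120))*(-11) = -9101/120*(-11) = 100111/120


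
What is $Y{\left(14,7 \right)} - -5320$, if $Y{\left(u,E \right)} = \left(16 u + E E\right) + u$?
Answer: $5607$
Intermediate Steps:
$Y{\left(u,E \right)} = E^{2} + 17 u$ ($Y{\left(u,E \right)} = \left(16 u + E^{2}\right) + u = \left(E^{2} + 16 u\right) + u = E^{2} + 17 u$)
$Y{\left(14,7 \right)} - -5320 = \left(7^{2} + 17 \cdot 14\right) - -5320 = \left(49 + 238\right) + 5320 = 287 + 5320 = 5607$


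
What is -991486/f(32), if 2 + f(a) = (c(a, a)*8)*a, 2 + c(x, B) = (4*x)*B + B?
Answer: -495743/528127 ≈ -0.93868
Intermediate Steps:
c(x, B) = -2 + B + 4*B*x (c(x, B) = -2 + ((4*x)*B + B) = -2 + (4*B*x + B) = -2 + (B + 4*B*x) = -2 + B + 4*B*x)
f(a) = -2 + a*(-16 + 8*a + 32*a**2) (f(a) = -2 + ((-2 + a + 4*a*a)*8)*a = -2 + ((-2 + a + 4*a**2)*8)*a = -2 + (-16 + 8*a + 32*a**2)*a = -2 + a*(-16 + 8*a + 32*a**2))
-991486/f(32) = -991486/(-2 + 8*32*(-2 + 32 + 4*32**2)) = -991486/(-2 + 8*32*(-2 + 32 + 4*1024)) = -991486/(-2 + 8*32*(-2 + 32 + 4096)) = -991486/(-2 + 8*32*4126) = -991486/(-2 + 1056256) = -991486/1056254 = -991486*1/1056254 = -495743/528127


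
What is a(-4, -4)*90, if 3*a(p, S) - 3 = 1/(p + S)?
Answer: 345/4 ≈ 86.250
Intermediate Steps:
a(p, S) = 1 + 1/(3*(S + p)) (a(p, S) = 1 + 1/(3*(p + S)) = 1 + 1/(3*(S + p)))
a(-4, -4)*90 = ((⅓ - 4 - 4)/(-4 - 4))*90 = (-23/3/(-8))*90 = -⅛*(-23/3)*90 = (23/24)*90 = 345/4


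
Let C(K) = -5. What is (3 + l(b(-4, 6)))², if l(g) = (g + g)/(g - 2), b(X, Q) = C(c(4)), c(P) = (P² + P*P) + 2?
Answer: 961/49 ≈ 19.612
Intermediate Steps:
c(P) = 2 + 2*P² (c(P) = (P² + P²) + 2 = 2*P² + 2 = 2 + 2*P²)
b(X, Q) = -5
l(g) = 2*g/(-2 + g) (l(g) = (2*g)/(-2 + g) = 2*g/(-2 + g))
(3 + l(b(-4, 6)))² = (3 + 2*(-5)/(-2 - 5))² = (3 + 2*(-5)/(-7))² = (3 + 2*(-5)*(-⅐))² = (3 + 10/7)² = (31/7)² = 961/49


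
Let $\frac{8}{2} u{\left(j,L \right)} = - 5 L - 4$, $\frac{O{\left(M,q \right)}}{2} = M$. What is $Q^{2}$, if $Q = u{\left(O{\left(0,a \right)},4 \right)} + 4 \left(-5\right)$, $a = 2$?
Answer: $676$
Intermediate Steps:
$O{\left(M,q \right)} = 2 M$
$u{\left(j,L \right)} = -1 - \frac{5 L}{4}$ ($u{\left(j,L \right)} = \frac{- 5 L - 4}{4} = \frac{-4 - 5 L}{4} = -1 - \frac{5 L}{4}$)
$Q = -26$ ($Q = \left(-1 - 5\right) + 4 \left(-5\right) = \left(-1 - 5\right) - 20 = -6 - 20 = -26$)
$Q^{2} = \left(-26\right)^{2} = 676$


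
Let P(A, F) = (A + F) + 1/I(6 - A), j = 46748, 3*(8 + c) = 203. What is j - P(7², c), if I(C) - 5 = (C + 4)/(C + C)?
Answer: 65621284/1407 ≈ 46639.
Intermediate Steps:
c = 179/3 (c = -8 + (⅓)*203 = -8 + 203/3 = 179/3 ≈ 59.667)
I(C) = 5 + (4 + C)/(2*C) (I(C) = 5 + (C + 4)/(C + C) = 5 + (4 + C)/((2*C)) = 5 + (4 + C)*(1/(2*C)) = 5 + (4 + C)/(2*C))
P(A, F) = A + F + 1/(11/2 + 2/(6 - A)) (P(A, F) = (A + F) + 1/(11/2 + 2/(6 - A)) = A + F + 1/(11/2 + 2/(6 - A)))
j - P(7², c) = 46748 - (-12 + 2*7² + (-70 + 11*7²)*(7² + 179/3))/(-70 + 11*7²) = 46748 - (-12 + 2*49 + (-70 + 11*49)*(49 + 179/3))/(-70 + 11*49) = 46748 - (-12 + 98 + (-70 + 539)*(326/3))/(-70 + 539) = 46748 - (-12 + 98 + 469*(326/3))/469 = 46748 - (-12 + 98 + 152894/3)/469 = 46748 - 153152/(469*3) = 46748 - 1*153152/1407 = 46748 - 153152/1407 = 65621284/1407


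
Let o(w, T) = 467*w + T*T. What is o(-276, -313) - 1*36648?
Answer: -67571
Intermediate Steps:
o(w, T) = T² + 467*w (o(w, T) = 467*w + T² = T² + 467*w)
o(-276, -313) - 1*36648 = ((-313)² + 467*(-276)) - 1*36648 = (97969 - 128892) - 36648 = -30923 - 36648 = -67571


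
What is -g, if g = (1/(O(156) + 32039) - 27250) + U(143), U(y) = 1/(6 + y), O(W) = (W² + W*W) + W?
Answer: 328340155734/12049183 ≈ 27250.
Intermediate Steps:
O(W) = W + 2*W² (O(W) = (W² + W²) + W = 2*W² + W = W + 2*W²)
g = -328340155734/12049183 (g = (1/(156*(1 + 2*156) + 32039) - 27250) + 1/(6 + 143) = (1/(156*(1 + 312) + 32039) - 27250) + 1/149 = (1/(156*313 + 32039) - 27250) + 1/149 = (1/(48828 + 32039) - 27250) + 1/149 = (1/80867 - 27250) + 1/149 = -2203625749/80867 + 1/149 = -328340155734/12049183 ≈ -27250.)
-g = -1*(-328340155734/12049183) = 328340155734/12049183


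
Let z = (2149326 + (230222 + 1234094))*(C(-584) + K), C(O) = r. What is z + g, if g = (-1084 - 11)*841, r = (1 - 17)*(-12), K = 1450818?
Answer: 5243429757525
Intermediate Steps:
r = 192 (r = -16*(-12) = 192)
C(O) = 192
g = -920895 (g = -1095*841 = -920895)
z = 5243430678420 (z = (2149326 + (230222 + 1234094))*(192 + 1450818) = (2149326 + 1464316)*1451010 = 3613642*1451010 = 5243430678420)
z + g = 5243430678420 - 920895 = 5243429757525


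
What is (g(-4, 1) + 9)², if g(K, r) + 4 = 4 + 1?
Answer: 100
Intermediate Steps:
g(K, r) = 1 (g(K, r) = -4 + (4 + 1) = -4 + 5 = 1)
(g(-4, 1) + 9)² = (1 + 9)² = 10² = 100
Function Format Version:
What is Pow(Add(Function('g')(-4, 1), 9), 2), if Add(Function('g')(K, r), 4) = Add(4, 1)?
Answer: 100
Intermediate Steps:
Function('g')(K, r) = 1 (Function('g')(K, r) = Add(-4, Add(4, 1)) = Add(-4, 5) = 1)
Pow(Add(Function('g')(-4, 1), 9), 2) = Pow(Add(1, 9), 2) = Pow(10, 2) = 100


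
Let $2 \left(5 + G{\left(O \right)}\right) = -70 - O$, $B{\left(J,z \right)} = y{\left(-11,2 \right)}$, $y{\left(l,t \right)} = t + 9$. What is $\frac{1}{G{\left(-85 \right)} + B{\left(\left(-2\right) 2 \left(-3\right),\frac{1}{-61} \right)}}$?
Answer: $\frac{2}{27} \approx 0.074074$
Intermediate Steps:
$y{\left(l,t \right)} = 9 + t$
$B{\left(J,z \right)} = 11$ ($B{\left(J,z \right)} = 9 + 2 = 11$)
$G{\left(O \right)} = -40 - \frac{O}{2}$ ($G{\left(O \right)} = -5 + \frac{-70 - O}{2} = -5 - \left(35 + \frac{O}{2}\right) = -40 - \frac{O}{2}$)
$\frac{1}{G{\left(-85 \right)} + B{\left(\left(-2\right) 2 \left(-3\right),\frac{1}{-61} \right)}} = \frac{1}{\left(-40 - - \frac{85}{2}\right) + 11} = \frac{1}{\left(-40 + \frac{85}{2}\right) + 11} = \frac{1}{\frac{5}{2} + 11} = \frac{1}{\frac{27}{2}} = \frac{2}{27}$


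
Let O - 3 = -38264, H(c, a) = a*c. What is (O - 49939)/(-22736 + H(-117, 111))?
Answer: 88200/35723 ≈ 2.4690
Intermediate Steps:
O = -38261 (O = 3 - 38264 = -38261)
(O - 49939)/(-22736 + H(-117, 111)) = (-38261 - 49939)/(-22736 + 111*(-117)) = -88200/(-22736 - 12987) = -88200/(-35723) = -88200*(-1/35723) = 88200/35723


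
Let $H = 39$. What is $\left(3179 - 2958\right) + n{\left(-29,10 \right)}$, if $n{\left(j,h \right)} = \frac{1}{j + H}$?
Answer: $\frac{2211}{10} \approx 221.1$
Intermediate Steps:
$n{\left(j,h \right)} = \frac{1}{39 + j}$ ($n{\left(j,h \right)} = \frac{1}{j + 39} = \frac{1}{39 + j}$)
$\left(3179 - 2958\right) + n{\left(-29,10 \right)} = \left(3179 - 2958\right) + \frac{1}{39 - 29} = 221 + \frac{1}{10} = \frac{2211}{10}$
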